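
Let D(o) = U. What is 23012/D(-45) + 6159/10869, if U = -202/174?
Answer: -7253198059/365923 ≈ -19822.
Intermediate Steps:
U = -101/87 (U = -202*1/174 = -101/87 ≈ -1.1609)
D(o) = -101/87
23012/D(-45) + 6159/10869 = 23012/(-101/87) + 6159/10869 = 23012*(-87/101) + 6159*(1/10869) = -2002044/101 + 2053/3623 = -7253198059/365923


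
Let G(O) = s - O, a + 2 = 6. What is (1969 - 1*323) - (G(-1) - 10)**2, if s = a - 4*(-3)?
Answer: 1597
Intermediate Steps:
a = 4 (a = -2 + 6 = 4)
s = 16 (s = 4 - 4*(-3) = 4 + 12 = 16)
G(O) = 16 - O
(1969 - 1*323) - (G(-1) - 10)**2 = (1969 - 1*323) - ((16 - 1*(-1)) - 10)**2 = (1969 - 323) - ((16 + 1) - 10)**2 = 1646 - (17 - 10)**2 = 1646 - 1*7**2 = 1646 - 1*49 = 1646 - 49 = 1597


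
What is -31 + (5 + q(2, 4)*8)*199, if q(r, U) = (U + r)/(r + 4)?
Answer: 2556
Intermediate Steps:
q(r, U) = (U + r)/(4 + r)
-31 + (5 + q(2, 4)*8)*199 = -31 + (5 + ((4 + 2)/(4 + 2))*8)*199 = -31 + (5 + (6/6)*8)*199 = -31 + (5 + ((⅙)*6)*8)*199 = -31 + (5 + 1*8)*199 = -31 + (5 + 8)*199 = -31 + 13*199 = -31 + 2587 = 2556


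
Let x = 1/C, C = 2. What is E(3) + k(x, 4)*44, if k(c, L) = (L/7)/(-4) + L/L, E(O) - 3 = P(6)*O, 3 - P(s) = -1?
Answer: 369/7 ≈ 52.714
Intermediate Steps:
P(s) = 4 (P(s) = 3 - 1*(-1) = 3 + 1 = 4)
E(O) = 3 + 4*O
x = ½ (x = 1/2 = ½ ≈ 0.50000)
k(c, L) = 1 - L/28 (k(c, L) = (L*(⅐))*(-¼) + 1 = (L/7)*(-¼) + 1 = -L/28 + 1 = 1 - L/28)
E(3) + k(x, 4)*44 = (3 + 4*3) + (1 - 1/28*4)*44 = (3 + 12) + (1 - ⅐)*44 = 15 + (6/7)*44 = 15 + 264/7 = 369/7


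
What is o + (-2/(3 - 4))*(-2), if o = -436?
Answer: -440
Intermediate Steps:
o + (-2/(3 - 4))*(-2) = -436 + (-2/(3 - 4))*(-2) = -436 + (-2/(-1))*(-2) = -436 - 1*(-2)*(-2) = -436 + 2*(-2) = -436 - 4 = -440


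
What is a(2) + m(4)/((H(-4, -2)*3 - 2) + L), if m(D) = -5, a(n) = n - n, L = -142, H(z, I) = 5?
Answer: 5/129 ≈ 0.038760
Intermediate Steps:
a(n) = 0
a(2) + m(4)/((H(-4, -2)*3 - 2) + L) = 0 - 5/((5*3 - 2) - 142) = 0 - 5/((15 - 2) - 142) = 0 - 5/(13 - 142) = 0 - 5/(-129) = 0 - 5*(-1/129) = 0 + 5/129 = 5/129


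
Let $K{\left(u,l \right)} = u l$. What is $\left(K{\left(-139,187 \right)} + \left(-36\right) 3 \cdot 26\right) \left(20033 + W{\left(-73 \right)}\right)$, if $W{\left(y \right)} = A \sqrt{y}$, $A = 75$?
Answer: $-576970433 - 2160075 i \sqrt{73} \approx -5.7697 \cdot 10^{8} - 1.8456 \cdot 10^{7} i$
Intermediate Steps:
$K{\left(u,l \right)} = l u$
$W{\left(y \right)} = 75 \sqrt{y}$
$\left(K{\left(-139,187 \right)} + \left(-36\right) 3 \cdot 26\right) \left(20033 + W{\left(-73 \right)}\right) = \left(187 \left(-139\right) + \left(-36\right) 3 \cdot 26\right) \left(20033 + 75 \sqrt{-73}\right) = \left(-25993 - 2808\right) \left(20033 + 75 i \sqrt{73}\right) = - 28801 \left(20033 + 75 i \sqrt{73}\right) = -576970433 - 2160075 i \sqrt{73}$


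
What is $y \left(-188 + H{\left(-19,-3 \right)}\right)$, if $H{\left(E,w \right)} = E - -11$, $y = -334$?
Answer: $65464$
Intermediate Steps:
$H{\left(E,w \right)} = 11 + E$ ($H{\left(E,w \right)} = E + 11 = 11 + E$)
$y \left(-188 + H{\left(-19,-3 \right)}\right) = - 334 \left(-188 + \left(11 - 19\right)\right) = - 334 \left(-188 - 8\right) = \left(-334\right) \left(-196\right) = 65464$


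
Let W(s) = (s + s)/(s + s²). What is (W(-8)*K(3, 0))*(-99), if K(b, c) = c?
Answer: 0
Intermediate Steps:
W(s) = 2*s/(s + s²) (W(s) = (2*s)/(s + s²) = 2*s/(s + s²))
(W(-8)*K(3, 0))*(-99) = ((2/(1 - 8))*0)*(-99) = ((2/(-7))*0)*(-99) = ((2*(-⅐))*0)*(-99) = -2/7*0*(-99) = 0*(-99) = 0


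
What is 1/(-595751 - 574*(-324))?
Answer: -1/409775 ≈ -2.4404e-6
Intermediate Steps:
1/(-595751 - 574*(-324)) = 1/(-595751 + 185976) = 1/(-409775) = -1/409775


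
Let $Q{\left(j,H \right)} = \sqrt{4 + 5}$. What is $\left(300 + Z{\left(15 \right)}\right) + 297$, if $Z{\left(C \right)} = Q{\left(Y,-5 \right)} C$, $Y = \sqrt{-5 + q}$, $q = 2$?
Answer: $642$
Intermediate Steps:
$Y = i \sqrt{3}$ ($Y = \sqrt{-5 + 2} = \sqrt{-3} = i \sqrt{3} \approx 1.732 i$)
$Q{\left(j,H \right)} = 3$ ($Q{\left(j,H \right)} = \sqrt{9} = 3$)
$Z{\left(C \right)} = 3 C$
$\left(300 + Z{\left(15 \right)}\right) + 297 = \left(300 + 3 \cdot 15\right) + 297 = \left(300 + 45\right) + 297 = 345 + 297 = 642$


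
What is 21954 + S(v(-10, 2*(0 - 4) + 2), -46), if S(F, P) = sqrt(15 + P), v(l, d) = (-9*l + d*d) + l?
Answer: 21954 + I*sqrt(31) ≈ 21954.0 + 5.5678*I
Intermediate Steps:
v(l, d) = d**2 - 8*l (v(l, d) = (-9*l + d**2) + l = (d**2 - 9*l) + l = d**2 - 8*l)
21954 + S(v(-10, 2*(0 - 4) + 2), -46) = 21954 + sqrt(15 - 46) = 21954 + sqrt(-31) = 21954 + I*sqrt(31)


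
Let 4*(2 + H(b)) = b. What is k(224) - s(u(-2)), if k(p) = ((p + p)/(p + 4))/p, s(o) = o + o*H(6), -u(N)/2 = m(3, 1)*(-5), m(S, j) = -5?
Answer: 2851/114 ≈ 25.009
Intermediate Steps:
H(b) = -2 + b/4
u(N) = -50 (u(N) = -(-10)*(-5) = -2*25 = -50)
s(o) = o/2 (s(o) = o + o*(-2 + (¼)*6) = o + o*(-2 + 3/2) = o + o*(-½) = o - o/2 = o/2)
k(p) = 2/(4 + p) (k(p) = ((2*p)/(4 + p))/p = (2*p/(4 + p))/p = 2/(4 + p))
k(224) - s(u(-2)) = 2/(4 + 224) - (-50)/2 = 2/228 - 1*(-25) = 2*(1/228) + 25 = 1/114 + 25 = 2851/114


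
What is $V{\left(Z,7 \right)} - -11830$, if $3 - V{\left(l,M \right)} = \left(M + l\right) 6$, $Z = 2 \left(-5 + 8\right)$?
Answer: $11755$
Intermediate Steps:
$Z = 6$ ($Z = 2 \cdot 3 = 6$)
$V{\left(l,M \right)} = 3 - 6 M - 6 l$ ($V{\left(l,M \right)} = 3 - \left(M + l\right) 6 = 3 - \left(6 M + 6 l\right) = 3 - 6 M - 6 l$)
$V{\left(Z,7 \right)} - -11830 = \left(3 - 42 - 36\right) - -11830 = \left(3 - 42 - 36\right) + 11830 = -75 + 11830 = 11755$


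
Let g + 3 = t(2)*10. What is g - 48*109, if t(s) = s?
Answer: -5215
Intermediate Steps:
g = 17 (g = -3 + 2*10 = -3 + 20 = 17)
g - 48*109 = 17 - 48*109 = 17 - 5232 = -5215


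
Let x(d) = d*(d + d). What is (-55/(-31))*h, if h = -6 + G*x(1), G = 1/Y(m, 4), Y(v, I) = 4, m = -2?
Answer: -605/62 ≈ -9.7581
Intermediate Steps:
x(d) = 2*d² (x(d) = d*(2*d) = 2*d²)
G = ¼ (G = 1/4 = ¼ ≈ 0.25000)
h = -11/2 (h = -6 + (2*1²)/4 = -6 + (2*1)/4 = -6 + (¼)*2 = -6 + ½ = -11/2 ≈ -5.5000)
(-55/(-31))*h = -55/(-31)*(-11/2) = -55*(-1/31)*(-11/2) = (55/31)*(-11/2) = -605/62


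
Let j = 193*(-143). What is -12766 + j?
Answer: -40365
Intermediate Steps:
j = -27599
-12766 + j = -12766 - 27599 = -40365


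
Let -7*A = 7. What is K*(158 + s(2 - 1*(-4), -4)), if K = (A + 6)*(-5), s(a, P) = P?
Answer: -3850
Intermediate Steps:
A = -1 (A = -⅐*7 = -1)
K = -25 (K = (-1 + 6)*(-5) = 5*(-5) = -25)
K*(158 + s(2 - 1*(-4), -4)) = -25*(158 - 4) = -25*154 = -3850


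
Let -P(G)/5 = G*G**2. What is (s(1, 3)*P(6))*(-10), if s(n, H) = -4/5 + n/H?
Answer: -5040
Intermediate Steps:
P(G) = -5*G**3 (P(G) = -5*G*G**2 = -5*G**3)
s(n, H) = -4/5 + n/H (s(n, H) = -4*1/5 + n/H = -4/5 + n/H)
(s(1, 3)*P(6))*(-10) = ((-4/5 + 1/3)*(-5*6**3))*(-10) = ((-4/5 + 1*(1/3))*(-5*216))*(-10) = ((-4/5 + 1/3)*(-1080))*(-10) = -7/15*(-1080)*(-10) = 504*(-10) = -5040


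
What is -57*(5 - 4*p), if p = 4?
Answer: 627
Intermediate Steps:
-57*(5 - 4*p) = -57*(5 - 4*4) = -57*(5 - 16) = -57*(-11) = 627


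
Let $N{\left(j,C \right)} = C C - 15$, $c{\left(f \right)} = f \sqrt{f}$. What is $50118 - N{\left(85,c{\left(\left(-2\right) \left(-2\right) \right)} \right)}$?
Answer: $50069$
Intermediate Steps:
$c{\left(f \right)} = f^{\frac{3}{2}}$
$N{\left(j,C \right)} = -15 + C^{2}$ ($N{\left(j,C \right)} = C^{2} - 15 = -15 + C^{2}$)
$50118 - N{\left(85,c{\left(\left(-2\right) \left(-2\right) \right)} \right)} = 50118 - \left(-15 + \left(\left(\left(-2\right) \left(-2\right)\right)^{\frac{3}{2}}\right)^{2}\right) = 50118 - \left(-15 + \left(4^{\frac{3}{2}}\right)^{2}\right) = 50118 - \left(-15 + 8^{2}\right) = 50118 - \left(-15 + 64\right) = 50118 - 49 = 50069$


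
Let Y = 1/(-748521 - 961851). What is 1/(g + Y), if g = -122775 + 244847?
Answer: 1710372/208788530783 ≈ 8.1919e-6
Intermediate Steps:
g = 122072
Y = -1/1710372 (Y = 1/(-1710372) = -1/1710372 ≈ -5.8467e-7)
1/(g + Y) = 1/(122072 - 1/1710372) = 1/(208788530783/1710372) = 1710372/208788530783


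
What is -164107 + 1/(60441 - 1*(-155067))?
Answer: -35366371355/215508 ≈ -1.6411e+5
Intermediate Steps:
-164107 + 1/(60441 - 1*(-155067)) = -164107 + 1/(60441 + 155067) = -164107 + 1/215508 = -35366371355/215508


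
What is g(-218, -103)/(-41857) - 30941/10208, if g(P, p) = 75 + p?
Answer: -1294811613/427276256 ≈ -3.0304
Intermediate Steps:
g(-218, -103)/(-41857) - 30941/10208 = (75 - 103)/(-41857) - 30941/10208 = -28*(-1/41857) - 30941*1/10208 = 28/41857 - 30941/10208 = -1294811613/427276256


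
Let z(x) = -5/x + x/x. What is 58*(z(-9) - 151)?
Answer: -78010/9 ≈ -8667.8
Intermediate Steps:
z(x) = 1 - 5/x (z(x) = -5/x + 1 = 1 - 5/x)
58*(z(-9) - 151) = 58*((-5 - 9)/(-9) - 151) = 58*(-1/9*(-14) - 151) = 58*(14/9 - 151) = 58*(-1345/9) = -78010/9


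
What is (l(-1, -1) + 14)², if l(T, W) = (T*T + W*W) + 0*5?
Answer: 256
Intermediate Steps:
l(T, W) = T² + W² (l(T, W) = (T² + W²) + 0 = T² + W²)
(l(-1, -1) + 14)² = (((-1)² + (-1)²) + 14)² = ((1 + 1) + 14)² = (2 + 14)² = 16² = 256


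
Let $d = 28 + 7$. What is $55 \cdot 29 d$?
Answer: $55825$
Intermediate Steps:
$d = 35$
$55 \cdot 29 d = 55 \cdot 29 \cdot 35 = 1595 \cdot 35 = 55825$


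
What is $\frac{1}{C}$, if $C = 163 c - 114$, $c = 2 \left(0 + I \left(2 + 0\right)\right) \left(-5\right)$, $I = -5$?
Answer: $\frac{1}{16186} \approx 6.1782 \cdot 10^{-5}$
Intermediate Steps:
$c = 100$ ($c = 2 \left(0 - 5 \left(2 + 0\right)\right) \left(-5\right) = 2 \left(0 - 10\right) \left(-5\right) = 2 \left(\left(-10\right) \left(-5\right)\right) = 2 \cdot 50 = 100$)
$C = 16186$ ($C = 163 \cdot 100 - 114 = 16300 - 114 = 16186$)
$\frac{1}{C} = \frac{1}{16186}$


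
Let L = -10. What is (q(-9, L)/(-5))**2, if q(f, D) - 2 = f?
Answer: 49/25 ≈ 1.9600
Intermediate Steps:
q(f, D) = 2 + f
(q(-9, L)/(-5))**2 = ((2 - 9)/(-5))**2 = (-7*(-1/5))**2 = (7/5)**2 = 49/25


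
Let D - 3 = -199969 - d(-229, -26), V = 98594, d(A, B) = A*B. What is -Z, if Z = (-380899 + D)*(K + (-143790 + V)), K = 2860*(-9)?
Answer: -41626592584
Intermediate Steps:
D = -205920 (D = 3 + (-199969 - (-229)*(-26)) = 3 + (-199969 - 1*5954) = 3 + (-199969 - 5954) = 3 - 205923 = -205920)
K = -25740
Z = 41626592584 (Z = (-380899 - 205920)*(-25740 + (-143790 + 98594)) = -586819*(-25740 - 45196) = -586819*(-70936) = 41626592584)
-Z = -1*41626592584 = -41626592584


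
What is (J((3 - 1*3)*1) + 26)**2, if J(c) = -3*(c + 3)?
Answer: 289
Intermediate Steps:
J(c) = -9 - 3*c (J(c) = -3*(3 + c) = -9 - 3*c)
(J((3 - 1*3)*1) + 26)**2 = ((-9 - 3*(3 - 1*3)) + 26)**2 = ((-9 - 3*(3 - 3)) + 26)**2 = ((-9 - 0) + 26)**2 = ((-9 - 3*0) + 26)**2 = ((-9 + 0) + 26)**2 = (-9 + 26)**2 = 17**2 = 289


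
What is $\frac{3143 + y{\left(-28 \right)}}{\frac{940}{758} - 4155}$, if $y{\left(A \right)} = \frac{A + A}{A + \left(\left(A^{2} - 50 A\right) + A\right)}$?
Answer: $- \frac{45265107}{59822450} \approx -0.75666$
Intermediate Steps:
$y{\left(A \right)} = \frac{2 A}{A^{2} - 48 A}$ ($y{\left(A \right)} = \frac{2 A}{A + \left(A^{2} - 49 A\right)} = \frac{2 A}{A^{2} - 48 A}$)
$\frac{3143 + y{\left(-28 \right)}}{\frac{940}{758} - 4155} = \frac{3143 + \frac{2}{-48 - 28}}{\frac{940}{758} - 4155} = \frac{3143 + \frac{2}{-76}}{940 \cdot \frac{1}{758} - 4155} = \frac{3143 + 2 \left(- \frac{1}{76}\right)}{\frac{470}{379} - 4155} = \frac{3143 - \frac{1}{38}}{- \frac{1574275}{379}} = \frac{119433}{38} \left(- \frac{379}{1574275}\right) = - \frac{45265107}{59822450}$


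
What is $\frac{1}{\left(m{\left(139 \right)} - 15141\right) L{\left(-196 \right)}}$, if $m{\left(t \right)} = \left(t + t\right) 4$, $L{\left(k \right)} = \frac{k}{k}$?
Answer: $- \frac{1}{14029} \approx -7.1281 \cdot 10^{-5}$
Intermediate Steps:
$L{\left(k \right)} = 1$
$m{\left(t \right)} = 8 t$ ($m{\left(t \right)} = 2 t 4 = 8 t$)
$\frac{1}{\left(m{\left(139 \right)} - 15141\right) L{\left(-196 \right)}} = \frac{1}{\left(8 \cdot 139 - 15141\right) 1} = \frac{1}{1112 - 15141} \cdot 1 = \frac{1}{-14029} \cdot 1 = \left(- \frac{1}{14029}\right) 1 = - \frac{1}{14029}$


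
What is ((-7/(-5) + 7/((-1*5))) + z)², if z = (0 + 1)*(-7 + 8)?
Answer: 1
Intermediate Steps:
z = 1 (z = 1*1 = 1)
((-7/(-5) + 7/((-1*5))) + z)² = ((-7/(-5) + 7/((-1*5))) + 1)² = ((-7*(-⅕) + 7/(-5)) + 1)² = ((7/5 + 7*(-⅕)) + 1)² = ((7/5 - 7/5) + 1)² = (0 + 1)² = 1² = 1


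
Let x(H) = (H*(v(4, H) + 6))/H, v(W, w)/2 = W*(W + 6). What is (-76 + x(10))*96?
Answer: 960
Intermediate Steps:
v(W, w) = 2*W*(6 + W) (v(W, w) = 2*(W*(W + 6)) = 2*(W*(6 + W)) = 2*W*(6 + W))
x(H) = 86 (x(H) = (H*(2*4*(6 + 4) + 6))/H = (H*(2*4*10 + 6))/H = (H*(80 + 6))/H = (H*86)/H = (86*H)/H = 86)
(-76 + x(10))*96 = (-76 + 86)*96 = 10*96 = 960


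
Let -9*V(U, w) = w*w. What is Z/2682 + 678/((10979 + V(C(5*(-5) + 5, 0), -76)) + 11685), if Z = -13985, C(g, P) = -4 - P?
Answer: -688865359/132893100 ≈ -5.1836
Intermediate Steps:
V(U, w) = -w²/9 (V(U, w) = -w*w/9 = -w²/9)
Z/2682 + 678/((10979 + V(C(5*(-5) + 5, 0), -76)) + 11685) = -13985/2682 + 678/((10979 - ⅑*(-76)²) + 11685) = -13985*1/2682 + 678/((10979 - ⅑*5776) + 11685) = -13985/2682 + 678/((10979 - 5776/9) + 11685) = -13985/2682 + 678/(93035/9 + 11685) = -13985/2682 + 678/(198200/9) = -13985/2682 + 678*(9/198200) = -13985/2682 + 3051/99100 = -688865359/132893100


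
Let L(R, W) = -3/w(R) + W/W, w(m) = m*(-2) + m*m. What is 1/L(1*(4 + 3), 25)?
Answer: 35/32 ≈ 1.0938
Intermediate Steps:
w(m) = m**2 - 2*m (w(m) = -2*m + m**2 = m**2 - 2*m)
L(R, W) = 1 - 3/(R*(-2 + R)) (L(R, W) = -3*1/(R*(-2 + R)) + W/W = -3/(R*(-2 + R)) + 1 = 1 - 3/(R*(-2 + R)))
1/L(1*(4 + 3), 25) = 1/((-3 + (1*(4 + 3))*(-2 + 1*(4 + 3)))/(((1*(4 + 3)))*(-2 + 1*(4 + 3)))) = 1/((-3 + (1*7)*(-2 + 1*7))/(((1*7))*(-2 + 1*7))) = 1/((-3 + 7*(-2 + 7))/(7*(-2 + 7))) = 1/((1/7)*(-3 + 7*5)/5) = 1/((1/7)*(1/5)*(-3 + 35)) = 1/((1/7)*(1/5)*32) = 1/(32/35) = 35/32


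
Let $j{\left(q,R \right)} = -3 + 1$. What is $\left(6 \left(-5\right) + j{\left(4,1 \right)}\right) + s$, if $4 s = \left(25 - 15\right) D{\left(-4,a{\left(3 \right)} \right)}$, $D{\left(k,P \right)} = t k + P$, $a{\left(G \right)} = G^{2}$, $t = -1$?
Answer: $\frac{1}{2} \approx 0.5$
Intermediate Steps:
$j{\left(q,R \right)} = -2$
$D{\left(k,P \right)} = P - k$ ($D{\left(k,P \right)} = - k + P = P - k$)
$s = \frac{65}{2}$ ($s = \frac{\left(25 - 15\right) \left(3^{2} - -4\right)}{4} = \frac{10 \left(9 + 4\right)}{4} = \frac{10 \cdot 13}{4} = \frac{1}{4} \cdot 130 = \frac{65}{2} \approx 32.5$)
$\left(6 \left(-5\right) + j{\left(4,1 \right)}\right) + s = \left(6 \left(-5\right) - 2\right) + \frac{65}{2} = \left(-30 - 2\right) + \frac{65}{2} = -32 + \frac{65}{2} = \frac{1}{2}$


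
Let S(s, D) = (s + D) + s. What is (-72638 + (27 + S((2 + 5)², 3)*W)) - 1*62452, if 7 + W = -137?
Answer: -149607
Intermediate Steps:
S(s, D) = D + 2*s (S(s, D) = (D + s) + s = D + 2*s)
W = -144 (W = -7 - 137 = -144)
(-72638 + (27 + S((2 + 5)², 3)*W)) - 1*62452 = (-72638 + (27 + (3 + 2*(2 + 5)²)*(-144))) - 1*62452 = (-72638 + (27 + (3 + 2*7²)*(-144))) - 62452 = (-72638 + (27 + (3 + 2*49)*(-144))) - 62452 = (-72638 + (27 + (3 + 98)*(-144))) - 62452 = (-72638 + (27 + 101*(-144))) - 62452 = (-72638 + (27 - 14544)) - 62452 = (-72638 - 14517) - 62452 = -87155 - 62452 = -149607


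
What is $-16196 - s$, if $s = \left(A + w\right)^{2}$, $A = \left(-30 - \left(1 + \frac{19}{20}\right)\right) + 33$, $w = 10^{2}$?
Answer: $- \frac{10562841}{400} \approx -26407.0$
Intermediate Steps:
$w = 100$
$A = \frac{21}{20}$ ($A = \left(-30 - \frac{39}{20}\right) + 33 = - \frac{639}{20} + 33 = \frac{21}{20} \approx 1.05$)
$s = \frac{4084441}{400}$ ($s = \left(\frac{21}{20} + 100\right)^{2} = \left(\frac{2021}{20}\right)^{2} = \frac{4084441}{400} \approx 10211.0$)
$-16196 - s = -16196 - \frac{4084441}{400} = - \frac{10562841}{400}$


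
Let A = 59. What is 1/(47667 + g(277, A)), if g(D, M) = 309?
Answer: 1/47976 ≈ 2.0844e-5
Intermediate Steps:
1/(47667 + g(277, A)) = 1/(47667 + 309) = 1/47976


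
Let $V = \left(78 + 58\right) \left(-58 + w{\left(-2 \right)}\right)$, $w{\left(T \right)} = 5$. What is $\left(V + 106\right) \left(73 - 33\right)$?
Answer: $-284080$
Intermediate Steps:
$V = -7208$ ($V = \left(78 + 58\right) \left(-58 + 5\right) = 136 \left(-53\right) = -7208$)
$\left(V + 106\right) \left(73 - 33\right) = \left(-7208 + 106\right) \left(73 - 33\right) = \left(-7102\right) 40 = -284080$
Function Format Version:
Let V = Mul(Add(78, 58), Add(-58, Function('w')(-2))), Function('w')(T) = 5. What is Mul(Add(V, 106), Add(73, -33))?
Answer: -284080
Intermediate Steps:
V = -7208 (V = Mul(Add(78, 58), Add(-58, 5)) = Mul(136, -53) = -7208)
Mul(Add(V, 106), Add(73, -33)) = Mul(Add(-7208, 106), Add(73, -33)) = Mul(-7102, 40) = -284080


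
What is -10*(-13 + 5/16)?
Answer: 1015/8 ≈ 126.88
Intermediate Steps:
-10*(-13 + 5/16) = -10*(-203/16) = 1015/8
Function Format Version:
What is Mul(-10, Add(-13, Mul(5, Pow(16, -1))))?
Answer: Rational(1015, 8) ≈ 126.88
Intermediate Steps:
Mul(-10, Add(-13, Mul(5, Pow(16, -1)))) = Mul(-10, Add(-13, Mul(5, Rational(1, 16)))) = Mul(-10, Add(-13, Rational(5, 16))) = Mul(-10, Rational(-203, 16)) = Rational(1015, 8)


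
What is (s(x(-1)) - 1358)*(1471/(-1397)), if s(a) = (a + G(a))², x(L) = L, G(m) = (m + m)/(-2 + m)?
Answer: 1634281/1143 ≈ 1429.8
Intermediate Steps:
G(m) = 2*m/(-2 + m) (G(m) = (2*m)/(-2 + m) = 2*m/(-2 + m))
s(a) = (a + 2*a/(-2 + a))²
(s(x(-1)) - 1358)*(1471/(-1397)) = ((-1)⁴/(-2 - 1)² - 1358)*(1471/(-1397)) = (1/(-3)² - 1358)*(1471*(-1/1397)) = (1*(⅑) - 1358)*(-1471/1397) = (⅑ - 1358)*(-1471/1397) = -12221/9*(-1471/1397) = 1634281/1143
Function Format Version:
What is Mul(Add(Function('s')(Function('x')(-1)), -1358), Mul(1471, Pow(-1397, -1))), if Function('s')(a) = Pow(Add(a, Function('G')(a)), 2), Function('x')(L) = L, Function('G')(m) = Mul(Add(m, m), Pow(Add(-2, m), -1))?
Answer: Rational(1634281, 1143) ≈ 1429.8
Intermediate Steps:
Function('G')(m) = Mul(2, m, Pow(Add(-2, m), -1)) (Function('G')(m) = Mul(Mul(2, m), Pow(Add(-2, m), -1)) = Mul(2, m, Pow(Add(-2, m), -1)))
Function('s')(a) = Pow(Add(a, Mul(2, a, Pow(Add(-2, a), -1))), 2)
Mul(Add(Function('s')(Function('x')(-1)), -1358), Mul(1471, Pow(-1397, -1))) = Mul(Add(Mul(Pow(-1, 4), Pow(Add(-2, -1), -2)), -1358), Mul(1471, Pow(-1397, -1))) = Mul(Add(Mul(1, Pow(-3, -2)), -1358), Mul(1471, Rational(-1, 1397))) = Mul(Add(Mul(1, Rational(1, 9)), -1358), Rational(-1471, 1397)) = Mul(Add(Rational(1, 9), -1358), Rational(-1471, 1397)) = Mul(Rational(-12221, 9), Rational(-1471, 1397)) = Rational(1634281, 1143)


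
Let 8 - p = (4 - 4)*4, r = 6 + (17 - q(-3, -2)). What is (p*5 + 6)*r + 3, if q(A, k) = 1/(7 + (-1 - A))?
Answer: 9503/9 ≈ 1055.9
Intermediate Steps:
q(A, k) = 1/(6 - A)
r = 206/9 (r = 6 + (17 - (-1)/(-6 - 3)) = 6 + (17 - (-1)/(-9)) = 6 + (17 - (-1)*(-1)/9) = 6 + (17 - 1*1/9) = 6 + (17 - 1/9) = 6 + 152/9 = 206/9 ≈ 22.889)
p = 8 (p = 8 - (4 - 4)*4 = 8 - 0*4 = 8 - 1*0 = 8 + 0 = 8)
(p*5 + 6)*r + 3 = (8*5 + 6)*(206/9) + 3 = (40 + 6)*(206/9) + 3 = 46*(206/9) + 3 = 9476/9 + 3 = 9503/9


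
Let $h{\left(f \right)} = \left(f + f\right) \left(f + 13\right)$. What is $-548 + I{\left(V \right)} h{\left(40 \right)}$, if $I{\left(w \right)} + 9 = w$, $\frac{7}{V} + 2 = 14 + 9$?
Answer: $- \frac{111884}{3} \approx -37295.0$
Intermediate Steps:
$V = \frac{1}{3}$ ($V = \frac{7}{-2 + \left(14 + 9\right)} = \frac{7}{-2 + 23} = \frac{7}{21} = 7 \cdot \frac{1}{21} = \frac{1}{3} \approx 0.33333$)
$I{\left(w \right)} = -9 + w$
$h{\left(f \right)} = 2 f \left(13 + f\right)$
$-548 + I{\left(V \right)} h{\left(40 \right)} = -548 + \left(-9 + \frac{1}{3}\right) 2 \cdot 40 \left(13 + 40\right) = -548 - \frac{26 \cdot 2 \cdot 40 \cdot 53}{3} = -548 - \frac{110240}{3} = - \frac{111884}{3}$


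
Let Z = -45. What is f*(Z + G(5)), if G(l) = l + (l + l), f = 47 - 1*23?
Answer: -720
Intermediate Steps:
f = 24 (f = 47 - 23 = 24)
G(l) = 3*l (G(l) = l + 2*l = 3*l)
f*(Z + G(5)) = 24*(-45 + 3*5) = 24*(-45 + 15) = 24*(-30) = -720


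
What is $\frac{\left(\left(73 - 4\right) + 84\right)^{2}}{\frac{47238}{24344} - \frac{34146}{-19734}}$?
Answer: $\frac{312383023524}{48984581} \approx 6377.2$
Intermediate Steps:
$\frac{\left(\left(73 - 4\right) + 84\right)^{2}}{\frac{47238}{24344} - \frac{34146}{-19734}} = \frac{\left(\left(73 - 4\right) + 84\right)^{2}}{47238 \cdot \frac{1}{24344} - - \frac{5691}{3289}} = \frac{\left(69 + 84\right)^{2}}{\frac{23619}{12172} + \frac{5691}{3289}} = \frac{153^{2}}{\frac{146953743}{40033708}} = 23409 \cdot \frac{40033708}{146953743} = \frac{312383023524}{48984581}$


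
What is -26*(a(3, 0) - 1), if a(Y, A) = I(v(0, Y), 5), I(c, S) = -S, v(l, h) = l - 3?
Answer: 156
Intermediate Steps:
v(l, h) = -3 + l
a(Y, A) = -5 (a(Y, A) = -1*5 = -5)
-26*(a(3, 0) - 1) = -26*(-5 - 1) = -26*(-6) = 156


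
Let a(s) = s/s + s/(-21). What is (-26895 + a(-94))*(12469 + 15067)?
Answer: -15549028480/21 ≈ -7.4043e+8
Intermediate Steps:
a(s) = 1 - s/21 (a(s) = 1 + s*(-1/21) = 1 - s/21)
(-26895 + a(-94))*(12469 + 15067) = (-26895 + (1 - 1/21*(-94)))*(12469 + 15067) = (-26895 + (1 + 94/21))*27536 = (-26895 + 115/21)*27536 = -564680/21*27536 = -15549028480/21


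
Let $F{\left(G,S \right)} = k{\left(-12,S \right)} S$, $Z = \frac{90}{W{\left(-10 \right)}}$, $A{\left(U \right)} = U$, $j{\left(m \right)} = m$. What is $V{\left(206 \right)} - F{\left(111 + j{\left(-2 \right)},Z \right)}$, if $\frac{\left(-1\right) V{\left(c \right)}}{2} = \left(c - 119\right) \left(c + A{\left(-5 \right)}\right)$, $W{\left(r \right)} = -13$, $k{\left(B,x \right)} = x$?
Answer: $- \frac{5918706}{169} \approx -35022.0$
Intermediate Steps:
$Z = - \frac{90}{13}$ ($Z = \frac{90}{-13} = 90 \left(- \frac{1}{13}\right) = - \frac{90}{13} \approx -6.9231$)
$F{\left(G,S \right)} = S^{2}$ ($F{\left(G,S \right)} = S S = S^{2}$)
$V{\left(c \right)} = - 2 \left(-119 + c\right) \left(-5 + c\right)$ ($V{\left(c \right)} = - 2 \left(c - 119\right) \left(c - 5\right) = - 2 \left(-119 + c\right) \left(-5 + c\right)$)
$V{\left(206 \right)} - F{\left(111 + j{\left(-2 \right)},Z \right)} = \left(-1190 - 2 \cdot 206^{2} + 248 \cdot 206\right) - \left(- \frac{90}{13}\right)^{2} = \left(-1190 - 84872 + 51088\right) - \frac{8100}{169} = -34974 - \frac{8100}{169} = - \frac{5918706}{169}$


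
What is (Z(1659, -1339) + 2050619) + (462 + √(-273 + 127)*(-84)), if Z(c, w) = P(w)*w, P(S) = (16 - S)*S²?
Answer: -3252975200664 - 84*I*√146 ≈ -3.253e+12 - 1015.0*I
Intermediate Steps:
P(S) = S²*(16 - S)
Z(c, w) = w³*(16 - w) (Z(c, w) = (w²*(16 - w))*w = w³*(16 - w))
(Z(1659, -1339) + 2050619) + (462 + √(-273 + 127)*(-84)) = ((-1339)³*(16 - 1*(-1339)) + 2050619) + (462 + √(-273 + 127)*(-84)) = (-2400721219*(16 + 1339) + 2050619) + (462 + √(-146)*(-84)) = (-2400721219*1355 + 2050619) + (462 + (I*√146)*(-84)) = (-3252977251745 + 2050619) + (462 - 84*I*√146) = -3252975201126 + (462 - 84*I*√146) = -3252975200664 - 84*I*√146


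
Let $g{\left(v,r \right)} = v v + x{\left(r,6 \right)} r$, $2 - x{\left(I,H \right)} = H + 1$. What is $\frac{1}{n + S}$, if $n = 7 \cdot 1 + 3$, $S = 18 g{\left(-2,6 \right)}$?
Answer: $- \frac{1}{458} \approx -0.0021834$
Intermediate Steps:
$x{\left(I,H \right)} = 1 - H$ ($x{\left(I,H \right)} = 2 - \left(H + 1\right) = 2 - \left(1 + H\right) = 1 - H$)
$g{\left(v,r \right)} = v^{2} - 5 r$ ($g{\left(v,r \right)} = v v + \left(1 - 6\right) r = v^{2} + \left(1 - 6\right) r = v^{2} - 5 r$)
$S = -468$ ($S = 18 \left(\left(-2\right)^{2} - 30\right) = 18 \left(4 - 30\right) = 18 \left(-26\right) = -468$)
$n = 10$ ($n = 7 + 3 = 10$)
$\frac{1}{n + S} = \frac{1}{10 - 468} = \frac{1}{-458} = - \frac{1}{458}$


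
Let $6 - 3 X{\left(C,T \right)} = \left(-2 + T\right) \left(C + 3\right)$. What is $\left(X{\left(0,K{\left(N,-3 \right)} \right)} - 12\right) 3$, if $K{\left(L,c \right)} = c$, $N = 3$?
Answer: $-15$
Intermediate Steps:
$X{\left(C,T \right)} = 2 - \frac{\left(-2 + T\right) \left(3 + C\right)}{3}$ ($X{\left(C,T \right)} = 2 - \frac{\left(-2 + T\right) \left(C + 3\right)}{3} = 2 - \frac{\left(-2 + T\right) \left(3 + C\right)}{3}$)
$\left(X{\left(0,K{\left(N,-3 \right)} \right)} - 12\right) 3 = \left(\left(4 - -3 + \frac{2}{3} \cdot 0 - 0 \left(-3\right)\right) - 12\right) 3 = \left(\left(4 + 3 + 0 + 0\right) - 12\right) 3 = \left(7 - 12\right) 3 = \left(-5\right) 3 = -15$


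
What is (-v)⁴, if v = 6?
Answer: 1296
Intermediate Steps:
(-v)⁴ = (-1*6)⁴ = (-6)⁴ = 1296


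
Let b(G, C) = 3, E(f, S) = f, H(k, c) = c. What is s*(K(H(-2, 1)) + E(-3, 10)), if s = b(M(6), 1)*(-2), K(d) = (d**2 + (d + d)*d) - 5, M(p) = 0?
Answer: 30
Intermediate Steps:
K(d) = -5 + 3*d**2 (K(d) = (d**2 + (2*d)*d) - 5 = (d**2 + 2*d**2) - 5 = 3*d**2 - 5 = -5 + 3*d**2)
s = -6 (s = 3*(-2) = -6)
s*(K(H(-2, 1)) + E(-3, 10)) = -6*((-5 + 3*1**2) - 3) = -6*((-5 + 3*1) - 3) = -6*((-5 + 3) - 3) = -6*(-2 - 3) = -6*(-5) = 30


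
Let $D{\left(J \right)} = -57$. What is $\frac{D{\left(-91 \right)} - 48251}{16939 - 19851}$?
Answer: $\frac{929}{56} \approx 16.589$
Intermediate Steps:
$\frac{D{\left(-91 \right)} - 48251}{16939 - 19851} = \frac{-57 - 48251}{16939 - 19851} = - \frac{48308}{16939 - 19851} = - \frac{48308}{-2912} = \left(-48308\right) \left(- \frac{1}{2912}\right) = \frac{929}{56}$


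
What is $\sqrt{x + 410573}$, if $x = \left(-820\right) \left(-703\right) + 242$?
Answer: $5 \sqrt{39491} \approx 993.62$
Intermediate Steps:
$x = 576702$ ($x = 576460 + 242 = 576702$)
$\sqrt{x + 410573} = \sqrt{576702 + 410573} = \sqrt{987275} = 5 \sqrt{39491}$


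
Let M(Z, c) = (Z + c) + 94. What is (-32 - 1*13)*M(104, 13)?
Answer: -9495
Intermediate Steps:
M(Z, c) = 94 + Z + c
(-32 - 1*13)*M(104, 13) = (-32 - 1*13)*(94 + 104 + 13) = (-32 - 13)*211 = -45*211 = -9495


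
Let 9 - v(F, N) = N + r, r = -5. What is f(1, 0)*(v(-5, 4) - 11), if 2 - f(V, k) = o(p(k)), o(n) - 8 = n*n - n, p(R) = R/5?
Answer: 6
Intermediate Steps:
p(R) = R/5 (p(R) = R*(⅕) = R/5)
o(n) = 8 + n² - n (o(n) = 8 + (n*n - n) = 8 + (n² - n) = 8 + n² - n)
v(F, N) = 14 - N (v(F, N) = 9 - (N - 5) = 9 - (-5 + N) = 9 + (5 - N) = 14 - N)
f(V, k) = -6 - k²/25 + k/5 (f(V, k) = 2 - (8 + (k/5)² - k/5) = 2 - (8 + k²/25 - k/5) = 2 - (8 - k/5 + k²/25) = 2 + (-8 - k²/25 + k/5) = -6 - k²/25 + k/5)
f(1, 0)*(v(-5, 4) - 11) = (-6 - 1/25*0² + (⅕)*0)*((14 - 1*4) - 11) = (-6 - 1/25*0 + 0)*((14 - 4) - 11) = (-6 + 0 + 0)*(10 - 11) = -6*(-1) = 6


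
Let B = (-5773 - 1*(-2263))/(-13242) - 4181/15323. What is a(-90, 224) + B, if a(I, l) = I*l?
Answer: -681768341272/33817861 ≈ -20160.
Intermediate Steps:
B = -263512/33817861 (B = (-5773 + 2263)*(-1/13242) - 4181*1/15323 = -3510*(-1/13242) - 4181/15323 = 585/2207 - 4181/15323 = -263512/33817861 ≈ -0.0077921)
a(-90, 224) + B = -90*224 - 263512/33817861 = -20160 - 263512/33817861 = -681768341272/33817861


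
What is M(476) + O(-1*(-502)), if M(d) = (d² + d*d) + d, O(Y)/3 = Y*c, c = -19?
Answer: 425014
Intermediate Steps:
O(Y) = -57*Y (O(Y) = 3*(Y*(-19)) = 3*(-19*Y) = -57*Y)
M(d) = d + 2*d² (M(d) = (d² + d²) + d = 2*d² + d = d + 2*d²)
M(476) + O(-1*(-502)) = 476*(1 + 2*476) - (-57)*(-502) = 476*(1 + 952) - 57*502 = 476*953 - 28614 = 453628 - 28614 = 425014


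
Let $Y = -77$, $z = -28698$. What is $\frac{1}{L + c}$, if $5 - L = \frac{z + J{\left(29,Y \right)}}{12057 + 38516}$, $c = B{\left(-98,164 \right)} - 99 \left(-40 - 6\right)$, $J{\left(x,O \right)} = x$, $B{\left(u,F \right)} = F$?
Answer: $\frac{50573}{238884948} \approx 0.0002117$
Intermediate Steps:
$c = 4718$ ($c = 164 - 99 \left(-40 - 6\right) = 164 - 99 \left(-46\right) = 164 - -4554 = 164 + 4554 = 4718$)
$L = \frac{281534}{50573}$ ($L = 5 - \frac{-28698 + 29}{12057 + 38516} = 5 - - \frac{28669}{50573} = 5 + \frac{28669}{50573} = \frac{281534}{50573} \approx 5.5669$)
$\frac{1}{L + c} = \frac{1}{\frac{281534}{50573} + 4718} = \frac{1}{\frac{238884948}{50573}} = \frac{50573}{238884948}$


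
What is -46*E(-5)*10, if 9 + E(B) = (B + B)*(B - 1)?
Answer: -23460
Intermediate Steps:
E(B) = -9 + 2*B*(-1 + B) (E(B) = -9 + (B + B)*(B - 1) = -9 + (2*B)*(-1 + B) = -9 + 2*B*(-1 + B))
-46*E(-5)*10 = -46*(-9 - 2*(-5) + 2*(-5)**2)*10 = -46*(-9 + 10 + 2*25)*10 = -46*(-9 + 10 + 50)*10 = -46*51*10 = -2346*10 = -23460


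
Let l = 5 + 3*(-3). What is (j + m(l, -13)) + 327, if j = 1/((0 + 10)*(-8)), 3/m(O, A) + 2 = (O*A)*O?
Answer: 36621/112 ≈ 326.97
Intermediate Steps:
l = -4 (l = 5 - 9 = -4)
m(O, A) = 3/(-2 + A*O**2) (m(O, A) = 3/(-2 + (O*A)*O) = 3/(-2 + (A*O)*O) = 3/(-2 + A*O**2))
j = -1/80 (j = 1/(10*(-8)) = 1/(-80) = -1/80 ≈ -0.012500)
(j + m(l, -13)) + 327 = (-1/80 + 3/(-2 - 13*(-4)**2)) + 327 = (-1/80 + 3/(-2 - 13*16)) + 327 = (-1/80 + 3/(-2 - 208)) + 327 = (-1/80 + 3/(-210)) + 327 = (-1/80 + 3*(-1/210)) + 327 = (-1/80 - 1/70) + 327 = -3/112 + 327 = 36621/112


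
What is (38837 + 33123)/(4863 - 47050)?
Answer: -71960/42187 ≈ -1.7057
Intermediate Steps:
(38837 + 33123)/(4863 - 47050) = 71960/(-42187) = 71960*(-1/42187) = -71960/42187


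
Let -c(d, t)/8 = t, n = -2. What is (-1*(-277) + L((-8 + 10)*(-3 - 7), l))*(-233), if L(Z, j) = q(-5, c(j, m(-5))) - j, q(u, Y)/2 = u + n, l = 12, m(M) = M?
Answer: -58483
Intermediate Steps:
c(d, t) = -8*t
q(u, Y) = -4 + 2*u (q(u, Y) = 2*(u - 2) = 2*(-2 + u) = -4 + 2*u)
L(Z, j) = -14 - j (L(Z, j) = (-4 + 2*(-5)) - j = (-4 - 10) - j = -14 - j)
(-1*(-277) + L((-8 + 10)*(-3 - 7), l))*(-233) = (-1*(-277) + (-14 - 1*12))*(-233) = (277 + (-14 - 12))*(-233) = (277 - 26)*(-233) = 251*(-233) = -58483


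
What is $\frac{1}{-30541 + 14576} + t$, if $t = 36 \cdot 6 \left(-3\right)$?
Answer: $- \frac{10345321}{15965} \approx -648.0$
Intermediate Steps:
$t = -648$ ($t = 216 \left(-3\right) = -648$)
$\frac{1}{-30541 + 14576} + t = \frac{1}{-30541 + 14576} - 648 = \frac{1}{-15965} - 648 = - \frac{1}{15965} - 648 = - \frac{10345321}{15965}$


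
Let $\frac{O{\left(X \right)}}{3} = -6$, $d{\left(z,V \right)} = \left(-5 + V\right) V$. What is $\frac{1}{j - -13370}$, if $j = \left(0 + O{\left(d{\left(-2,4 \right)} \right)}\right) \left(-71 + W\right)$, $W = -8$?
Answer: $\frac{1}{14792} \approx 6.7604 \cdot 10^{-5}$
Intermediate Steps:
$d{\left(z,V \right)} = V \left(-5 + V\right)$
$O{\left(X \right)} = -18$ ($O{\left(X \right)} = 3 \left(-6\right) = -18$)
$j = 1422$ ($j = \left(0 - 18\right) \left(-71 - 8\right) = \left(-18\right) \left(-79\right) = 1422$)
$\frac{1}{j - -13370} = \frac{1}{1422 - -13370} = \frac{1}{1422 + 13370} = \frac{1}{14792}$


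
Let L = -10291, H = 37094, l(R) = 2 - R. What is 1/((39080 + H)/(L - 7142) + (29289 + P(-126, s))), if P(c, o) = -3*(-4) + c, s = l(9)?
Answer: 17433/508531601 ≈ 3.4281e-5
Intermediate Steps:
s = -7 (s = 2 - 1*9 = 2 - 9 = -7)
P(c, o) = 12 + c
1/((39080 + H)/(L - 7142) + (29289 + P(-126, s))) = 1/((39080 + 37094)/(-10291 - 7142) + (29289 + (12 - 126))) = 1/(76174/(-17433) + (29289 - 114)) = 1/(76174*(-1/17433) + 29175) = 1/(-76174/17433 + 29175) = 1/(508531601/17433) = 17433/508531601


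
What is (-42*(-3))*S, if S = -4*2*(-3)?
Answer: 3024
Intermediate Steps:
S = 24 (S = -8*(-3) = 24)
(-42*(-3))*S = -42*(-3)*24 = 126*24 = 3024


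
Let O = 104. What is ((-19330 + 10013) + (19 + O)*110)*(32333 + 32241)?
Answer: 272050262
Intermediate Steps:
((-19330 + 10013) + (19 + O)*110)*(32333 + 32241) = ((-19330 + 10013) + (19 + 104)*110)*(32333 + 32241) = (-9317 + 123*110)*64574 = (-9317 + 13530)*64574 = 4213*64574 = 272050262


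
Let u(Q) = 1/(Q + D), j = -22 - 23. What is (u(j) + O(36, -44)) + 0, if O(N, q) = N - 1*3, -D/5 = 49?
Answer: 9569/290 ≈ 32.997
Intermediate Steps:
D = -245 (D = -5*49 = -245)
j = -45
O(N, q) = -3 + N (O(N, q) = N - 3 = -3 + N)
u(Q) = 1/(-245 + Q) (u(Q) = 1/(Q - 245) = 1/(-245 + Q))
(u(j) + O(36, -44)) + 0 = (1/(-245 - 45) + (-3 + 36)) + 0 = (1/(-290) + 33) + 0 = (-1/290 + 33) + 0 = 9569/290 + 0 = 9569/290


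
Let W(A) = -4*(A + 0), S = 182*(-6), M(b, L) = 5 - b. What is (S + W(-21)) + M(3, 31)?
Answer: -1006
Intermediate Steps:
S = -1092
W(A) = -4*A
(S + W(-21)) + M(3, 31) = (-1092 - 4*(-21)) + (5 - 1*3) = (-1092 + 84) + (5 - 3) = -1008 + 2 = -1006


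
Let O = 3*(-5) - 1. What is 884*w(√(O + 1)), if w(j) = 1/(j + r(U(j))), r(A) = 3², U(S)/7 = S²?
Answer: 663/8 - 221*I*√15/24 ≈ 82.875 - 35.664*I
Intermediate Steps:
U(S) = 7*S²
r(A) = 9
O = -16 (O = -15 - 1 = -16)
w(j) = 1/(9 + j) (w(j) = 1/(j + 9) = 1/(9 + j))
884*w(√(O + 1)) = 884/(9 + √(-16 + 1)) = 884/(9 + √(-15)) = 884/(9 + I*√15)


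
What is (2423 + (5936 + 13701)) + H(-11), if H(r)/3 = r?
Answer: 22027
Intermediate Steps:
H(r) = 3*r
(2423 + (5936 + 13701)) + H(-11) = (2423 + (5936 + 13701)) + 3*(-11) = (2423 + 19637) - 33 = 22060 - 33 = 22027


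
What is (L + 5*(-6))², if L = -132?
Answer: 26244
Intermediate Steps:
(L + 5*(-6))² = (-132 + 5*(-6))² = (-132 - 30)² = (-162)² = 26244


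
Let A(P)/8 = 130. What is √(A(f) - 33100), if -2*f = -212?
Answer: 2*I*√8015 ≈ 179.05*I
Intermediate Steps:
f = 106 (f = -½*(-212) = 106)
A(P) = 1040 (A(P) = 8*130 = 1040)
√(A(f) - 33100) = √(1040 - 33100) = √(-32060) = 2*I*√8015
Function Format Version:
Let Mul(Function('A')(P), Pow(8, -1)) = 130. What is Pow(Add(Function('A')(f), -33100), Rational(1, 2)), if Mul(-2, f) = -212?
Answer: Mul(2, I, Pow(8015, Rational(1, 2))) ≈ Mul(179.05, I)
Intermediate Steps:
f = 106 (f = Mul(Rational(-1, 2), -212) = 106)
Function('A')(P) = 1040 (Function('A')(P) = Mul(8, 130) = 1040)
Pow(Add(Function('A')(f), -33100), Rational(1, 2)) = Pow(Add(1040, -33100), Rational(1, 2)) = Pow(-32060, Rational(1, 2)) = Mul(2, I, Pow(8015, Rational(1, 2)))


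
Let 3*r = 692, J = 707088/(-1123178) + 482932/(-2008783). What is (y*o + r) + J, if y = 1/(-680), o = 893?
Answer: 75117053991824821/328763612831640 ≈ 228.48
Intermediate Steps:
y = -1/680 ≈ -0.0014706
J = -140200353700/161158633741 (J = 707088*(-1/1123178) + 482932*(-1/2008783) = -353544/561589 - 482932/2008783 = -140200353700/161158633741 ≈ -0.86995)
r = 692/3 (r = (⅓)*692 = 692/3 ≈ 230.67)
(y*o + r) + J = (-1/680*893 + 692/3) - 140200353700/161158633741 = (-893/680 + 692/3) - 140200353700/161158633741 = 467881/2040 - 140200353700/161158633741 = 75117053991824821/328763612831640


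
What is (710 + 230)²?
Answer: 883600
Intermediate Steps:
(710 + 230)² = 940² = 883600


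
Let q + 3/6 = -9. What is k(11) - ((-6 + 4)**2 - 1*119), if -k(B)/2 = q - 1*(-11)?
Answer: 112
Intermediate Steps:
q = -19/2 (q = -1/2 - 9 = -19/2 ≈ -9.5000)
k(B) = -3 (k(B) = -2*(-19/2 - 1*(-11)) = -2*(-19/2 + 11) = -2*3/2 = -3)
k(11) - ((-6 + 4)**2 - 1*119) = -3 - ((-6 + 4)**2 - 1*119) = -3 - ((-2)**2 - 119) = -3 - (4 - 119) = -3 - 1*(-115) = -3 + 115 = 112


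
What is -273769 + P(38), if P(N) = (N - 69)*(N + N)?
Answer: -276125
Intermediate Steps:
P(N) = 2*N*(-69 + N) (P(N) = (-69 + N)*(2*N) = 2*N*(-69 + N))
-273769 + P(38) = -273769 + 2*38*(-69 + 38) = -273769 + 2*38*(-31) = -273769 - 2356 = -276125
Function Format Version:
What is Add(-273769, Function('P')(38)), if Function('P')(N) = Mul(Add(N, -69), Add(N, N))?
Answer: -276125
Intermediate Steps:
Function('P')(N) = Mul(2, N, Add(-69, N)) (Function('P')(N) = Mul(Add(-69, N), Mul(2, N)) = Mul(2, N, Add(-69, N)))
Add(-273769, Function('P')(38)) = Add(-273769, Mul(2, 38, Add(-69, 38))) = Add(-273769, Mul(2, 38, -31)) = Add(-273769, -2356) = -276125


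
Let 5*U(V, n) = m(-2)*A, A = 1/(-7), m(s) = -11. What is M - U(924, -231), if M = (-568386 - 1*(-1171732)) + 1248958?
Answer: 64830629/35 ≈ 1.8523e+6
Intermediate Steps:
A = -⅐ ≈ -0.14286
U(V, n) = 11/35 (U(V, n) = (-11*(-⅐))/5 = (⅕)*(11/7) = 11/35)
M = 1852304 (M = (-568386 + 1171732) + 1248958 = 603346 + 1248958 = 1852304)
M - U(924, -231) = 1852304 - 1*11/35 = 1852304 - 11/35 = 64830629/35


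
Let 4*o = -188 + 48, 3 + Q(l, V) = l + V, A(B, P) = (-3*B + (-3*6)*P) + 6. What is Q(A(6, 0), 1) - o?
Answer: 21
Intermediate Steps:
A(B, P) = 6 - 18*P - 3*B (A(B, P) = (-3*B - 18*P) + 6 = (-18*P - 3*B) + 6 = 6 - 18*P - 3*B)
Q(l, V) = -3 + V + l (Q(l, V) = -3 + (l + V) = -3 + (V + l) = -3 + V + l)
o = -35 (o = (-188 + 48)/4 = (1/4)*(-140) = -35)
Q(A(6, 0), 1) - o = (-3 + 1 + (6 - 18*0 - 3*6)) - 1*(-35) = (-3 + 1 + (6 + 0 - 18)) + 35 = (-3 + 1 - 12) + 35 = -14 + 35 = 21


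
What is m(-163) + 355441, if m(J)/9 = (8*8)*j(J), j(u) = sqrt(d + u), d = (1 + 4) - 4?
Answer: 355441 + 5184*I*sqrt(2) ≈ 3.5544e+5 + 7331.3*I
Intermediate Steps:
d = 1 (d = 5 - 4 = 1)
j(u) = sqrt(1 + u)
m(J) = 576*sqrt(1 + J) (m(J) = 9*((8*8)*sqrt(1 + J)) = 9*(64*sqrt(1 + J)) = 576*sqrt(1 + J))
m(-163) + 355441 = 576*sqrt(1 - 163) + 355441 = 576*sqrt(-162) + 355441 = 576*(9*I*sqrt(2)) + 355441 = 5184*I*sqrt(2) + 355441 = 355441 + 5184*I*sqrt(2)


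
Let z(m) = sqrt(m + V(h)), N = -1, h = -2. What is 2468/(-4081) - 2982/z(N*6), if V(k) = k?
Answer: -2468/4081 + 1491*I*sqrt(2)/2 ≈ -0.60475 + 1054.3*I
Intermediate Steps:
z(m) = sqrt(-2 + m) (z(m) = sqrt(m - 2) = sqrt(-2 + m))
2468/(-4081) - 2982/z(N*6) = 2468/(-4081) - 2982/sqrt(-2 - 1*6) = 2468*(-1/4081) - 2982/sqrt(-2 - 6) = -2468/4081 - 2982*(-I*sqrt(2)/4) = -2468/4081 - (-1491)*I*sqrt(2)/2 = -2468/4081 + 1491*I*sqrt(2)/2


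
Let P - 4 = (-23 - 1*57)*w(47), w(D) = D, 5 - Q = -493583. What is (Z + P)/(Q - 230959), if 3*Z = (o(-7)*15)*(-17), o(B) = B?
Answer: -3161/262629 ≈ -0.012036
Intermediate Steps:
Q = 493588 (Q = 5 - 1*(-493583) = 5 + 493583 = 493588)
P = -3756 (P = 4 + (-23 - 1*57)*47 = 4 + (-23 - 57)*47 = 4 - 80*47 = 4 - 3760 = -3756)
Z = 595 (Z = (-7*15*(-17))/3 = (-105*(-17))/3 = (1/3)*1785 = 595)
(Z + P)/(Q - 230959) = (595 - 3756)/(493588 - 230959) = -3161/262629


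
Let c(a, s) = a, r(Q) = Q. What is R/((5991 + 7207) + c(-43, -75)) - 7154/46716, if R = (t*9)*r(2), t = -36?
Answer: -20730473/102424830 ≈ -0.20240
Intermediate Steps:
R = -648 (R = -36*9*2 = -324*2 = -648)
R/((5991 + 7207) + c(-43, -75)) - 7154/46716 = -648/((5991 + 7207) - 43) - 7154/46716 = -648/(13198 - 43) - 7154*1/46716 = -648/13155 - 3577/23358 = -648*1/13155 - 3577/23358 = -216/4385 - 3577/23358 = -20730473/102424830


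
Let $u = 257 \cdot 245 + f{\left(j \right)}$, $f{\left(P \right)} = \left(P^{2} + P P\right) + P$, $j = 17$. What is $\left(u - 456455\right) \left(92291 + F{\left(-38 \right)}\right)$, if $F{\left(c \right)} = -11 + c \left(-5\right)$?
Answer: $-36331000650$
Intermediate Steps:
$f{\left(P \right)} = P + 2 P^{2}$ ($f{\left(P \right)} = \left(P^{2} + P^{2}\right) + P = 2 P^{2} + P = P + 2 P^{2}$)
$F{\left(c \right)} = -11 - 5 c$
$u = 63560$ ($u = 257 \cdot 245 + 17 \left(1 + 2 \cdot 17\right) = 62965 + 17 \left(1 + 34\right) = 62965 + 17 \cdot 35 = 62965 + 595 = 63560$)
$\left(u - 456455\right) \left(92291 + F{\left(-38 \right)}\right) = \left(63560 - 456455\right) \left(92291 - -179\right) = - 392895 \left(92291 + \left(-11 + 190\right)\right) = - 392895 \left(92291 + 179\right) = \left(-392895\right) 92470 = -36331000650$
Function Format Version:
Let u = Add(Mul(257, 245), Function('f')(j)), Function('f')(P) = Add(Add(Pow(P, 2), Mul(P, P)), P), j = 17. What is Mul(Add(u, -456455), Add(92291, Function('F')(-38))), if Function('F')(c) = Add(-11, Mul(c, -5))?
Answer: -36331000650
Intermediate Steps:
Function('f')(P) = Add(P, Mul(2, Pow(P, 2))) (Function('f')(P) = Add(Add(Pow(P, 2), Pow(P, 2)), P) = Add(Mul(2, Pow(P, 2)), P) = Add(P, Mul(2, Pow(P, 2))))
Function('F')(c) = Add(-11, Mul(-5, c))
u = 63560 (u = Add(Mul(257, 245), Mul(17, Add(1, Mul(2, 17)))) = Add(62965, Mul(17, Add(1, 34))) = Add(62965, Mul(17, 35)) = Add(62965, 595) = 63560)
Mul(Add(u, -456455), Add(92291, Function('F')(-38))) = Mul(Add(63560, -456455), Add(92291, Add(-11, Mul(-5, -38)))) = Mul(-392895, Add(92291, Add(-11, 190))) = Mul(-392895, Add(92291, 179)) = Mul(-392895, 92470) = -36331000650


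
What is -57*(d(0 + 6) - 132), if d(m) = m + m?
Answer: 6840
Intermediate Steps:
d(m) = 2*m
-57*(d(0 + 6) - 132) = -57*(2*(0 + 6) - 132) = -57*(2*6 - 132) = -57*(12 - 132) = -57*(-120) = 6840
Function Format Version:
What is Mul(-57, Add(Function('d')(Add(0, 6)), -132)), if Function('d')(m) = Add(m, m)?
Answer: 6840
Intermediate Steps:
Function('d')(m) = Mul(2, m)
Mul(-57, Add(Function('d')(Add(0, 6)), -132)) = Mul(-57, Add(Mul(2, Add(0, 6)), -132)) = Mul(-57, Add(Mul(2, 6), -132)) = Mul(-57, Add(12, -132)) = Mul(-57, -120) = 6840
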